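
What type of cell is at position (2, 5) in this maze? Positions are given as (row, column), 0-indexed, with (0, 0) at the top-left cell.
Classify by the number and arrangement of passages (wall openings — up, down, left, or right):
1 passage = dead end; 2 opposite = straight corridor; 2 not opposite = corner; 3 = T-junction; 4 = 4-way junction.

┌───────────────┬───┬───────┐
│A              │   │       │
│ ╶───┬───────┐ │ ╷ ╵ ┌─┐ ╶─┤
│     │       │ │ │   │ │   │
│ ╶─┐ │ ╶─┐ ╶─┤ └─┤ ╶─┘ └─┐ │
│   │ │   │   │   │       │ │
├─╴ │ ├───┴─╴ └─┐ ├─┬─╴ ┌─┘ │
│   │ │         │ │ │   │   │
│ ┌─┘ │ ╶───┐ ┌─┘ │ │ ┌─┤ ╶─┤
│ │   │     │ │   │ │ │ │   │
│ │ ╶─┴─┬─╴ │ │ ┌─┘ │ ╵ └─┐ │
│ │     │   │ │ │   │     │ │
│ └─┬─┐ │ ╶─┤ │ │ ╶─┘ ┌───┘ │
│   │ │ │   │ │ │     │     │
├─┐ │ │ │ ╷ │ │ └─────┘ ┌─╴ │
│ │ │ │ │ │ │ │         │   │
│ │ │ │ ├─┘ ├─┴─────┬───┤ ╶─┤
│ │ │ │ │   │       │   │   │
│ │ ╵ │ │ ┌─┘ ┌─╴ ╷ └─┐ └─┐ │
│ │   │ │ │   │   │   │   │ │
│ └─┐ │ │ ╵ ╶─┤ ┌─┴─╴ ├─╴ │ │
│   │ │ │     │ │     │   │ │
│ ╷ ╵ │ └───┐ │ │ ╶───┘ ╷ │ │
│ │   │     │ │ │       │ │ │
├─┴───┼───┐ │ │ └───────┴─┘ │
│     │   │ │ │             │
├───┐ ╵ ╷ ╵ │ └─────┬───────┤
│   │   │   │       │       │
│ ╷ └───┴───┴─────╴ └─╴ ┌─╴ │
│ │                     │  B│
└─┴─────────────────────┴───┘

Checking cell at (2, 5):
Number of passages: 2
Cell type: corner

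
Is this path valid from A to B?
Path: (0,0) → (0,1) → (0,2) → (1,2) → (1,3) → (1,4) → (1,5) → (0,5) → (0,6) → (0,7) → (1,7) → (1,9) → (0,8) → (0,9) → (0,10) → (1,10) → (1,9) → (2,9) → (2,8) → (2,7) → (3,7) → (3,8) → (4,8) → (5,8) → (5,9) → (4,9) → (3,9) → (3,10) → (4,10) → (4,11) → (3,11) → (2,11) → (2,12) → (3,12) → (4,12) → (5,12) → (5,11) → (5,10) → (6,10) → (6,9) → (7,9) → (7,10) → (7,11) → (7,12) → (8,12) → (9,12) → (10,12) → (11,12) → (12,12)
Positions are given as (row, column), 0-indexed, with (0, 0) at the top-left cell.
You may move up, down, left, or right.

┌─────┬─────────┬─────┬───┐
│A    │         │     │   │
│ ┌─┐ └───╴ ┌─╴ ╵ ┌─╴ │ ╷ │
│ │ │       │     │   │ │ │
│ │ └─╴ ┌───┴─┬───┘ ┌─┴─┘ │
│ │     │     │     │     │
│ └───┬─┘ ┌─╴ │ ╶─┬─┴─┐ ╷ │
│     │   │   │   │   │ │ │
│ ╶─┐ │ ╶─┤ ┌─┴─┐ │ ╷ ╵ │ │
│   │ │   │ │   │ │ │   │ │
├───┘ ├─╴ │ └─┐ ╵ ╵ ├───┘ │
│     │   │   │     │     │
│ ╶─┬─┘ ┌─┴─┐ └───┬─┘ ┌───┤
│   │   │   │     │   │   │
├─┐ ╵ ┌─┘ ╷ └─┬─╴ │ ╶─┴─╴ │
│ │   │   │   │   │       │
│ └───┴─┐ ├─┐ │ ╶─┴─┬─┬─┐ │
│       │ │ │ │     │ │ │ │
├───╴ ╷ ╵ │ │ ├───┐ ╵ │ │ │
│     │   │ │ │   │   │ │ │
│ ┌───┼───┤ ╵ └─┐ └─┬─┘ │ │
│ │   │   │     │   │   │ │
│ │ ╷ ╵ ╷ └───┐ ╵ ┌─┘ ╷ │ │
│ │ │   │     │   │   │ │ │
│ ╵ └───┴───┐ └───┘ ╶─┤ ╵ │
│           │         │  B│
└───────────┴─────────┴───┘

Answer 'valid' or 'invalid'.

Checking path validity:
Result: Invalid move at step 11: cannot move from (1, 7) to (1, 9).

invalid

Correct solution:

┌─────┬─────────┬─────┬───┐
│A → ↓│    ↱ → ↓│↱ → ↓│   │
│ ┌─┐ └───╴ ┌─╴ ╵ ┌─╴ │ ╷ │
│ │ │↳ → → ↑│  ↳ ↑│↓ ↲│ │ │
│ │ └─╴ ┌───┴─┬───┘ ┌─┴─┘ │
│ │     │     │↓ ← ↲│  ↱ ↓│
│ └───┬─┘ ┌─╴ │ ╶─┬─┴─┐ ╷ │
│     │   │   │↳ ↓│↱ ↓│↑│↓│
│ ╶─┐ │ ╶─┤ ┌─┴─┐ │ ╷ ╵ │ │
│   │ │   │ │   │↓│↑│↳ ↑│↓│
├───┘ ├─╴ │ └─┐ ╵ ╵ ├───┘ │
│     │   │   │  ↳ ↑│↓ ← ↲│
│ ╶─┬─┘ ┌─┴─┐ └───┬─┘ ┌───┤
│   │   │   │     │↓ ↲│   │
├─┐ ╵ ┌─┘ ╷ └─┬─╴ │ ╶─┴─╴ │
│ │   │   │   │   │↳ → → ↓│
│ └───┴─┐ ├─┐ │ ╶─┴─┬─┬─┐ │
│       │ │ │ │     │ │ │↓│
├───╴ ╷ ╵ │ │ ├───┐ ╵ │ │ │
│     │   │ │ │   │   │ │↓│
│ ┌───┼───┤ ╵ └─┐ └─┬─┘ │ │
│ │   │   │     │   │   │↓│
│ │ ╷ ╵ ╷ └───┐ ╵ ┌─┘ ╷ │ │
│ │ │   │     │   │   │ │↓│
│ ╵ └───┴───┐ └───┘ ╶─┤ ╵ │
│           │         │  B│
└───────────┴─────────┴───┘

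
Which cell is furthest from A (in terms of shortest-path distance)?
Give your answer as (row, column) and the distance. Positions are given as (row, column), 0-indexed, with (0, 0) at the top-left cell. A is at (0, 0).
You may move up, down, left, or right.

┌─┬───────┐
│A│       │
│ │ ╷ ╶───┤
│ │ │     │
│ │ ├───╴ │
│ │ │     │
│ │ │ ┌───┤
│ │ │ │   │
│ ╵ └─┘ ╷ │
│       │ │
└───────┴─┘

Computing BFS distances from A to all cells:
Furthest cell: (3, 2)
Distance: 17 steps

Path from A to the furthest cell:

┌─┬───────┐
│A│↱ ↓    │
│ │ ╷ ╶───┤
│↓│↑│↳ → ↓│
│ │ ├───╴ │
│↓│↑│↓ ← ↲│
│ │ │ ┌───┤
│↓│↑│B│   │
│ ╵ └─┘ ╷ │
│↳ ↑    │ │
└───────┴─┘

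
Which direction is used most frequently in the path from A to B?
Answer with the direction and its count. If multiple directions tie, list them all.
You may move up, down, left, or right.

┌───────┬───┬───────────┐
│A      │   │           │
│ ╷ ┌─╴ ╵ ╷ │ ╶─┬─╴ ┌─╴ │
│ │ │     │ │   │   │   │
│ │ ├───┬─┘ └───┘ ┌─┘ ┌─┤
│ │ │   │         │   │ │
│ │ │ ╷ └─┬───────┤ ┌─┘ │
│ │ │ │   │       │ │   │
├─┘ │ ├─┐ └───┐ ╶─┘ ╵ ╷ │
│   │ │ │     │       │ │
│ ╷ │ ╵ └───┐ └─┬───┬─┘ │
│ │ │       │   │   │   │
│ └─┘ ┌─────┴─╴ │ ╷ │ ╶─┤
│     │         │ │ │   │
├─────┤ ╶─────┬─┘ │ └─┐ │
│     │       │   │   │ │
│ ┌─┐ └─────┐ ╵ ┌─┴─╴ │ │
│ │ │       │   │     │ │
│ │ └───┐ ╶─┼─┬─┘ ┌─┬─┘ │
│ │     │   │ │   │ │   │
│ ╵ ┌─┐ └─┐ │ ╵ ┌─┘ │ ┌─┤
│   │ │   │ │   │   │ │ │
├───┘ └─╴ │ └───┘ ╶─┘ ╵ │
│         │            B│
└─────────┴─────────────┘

Directions: right, right, right, down, right, up, right, down, down, right, right, right, up, right, up, right, right, down, left, down, left, down, down, right, up, right, down, down, left, down, right, down, down, down, left, down, down, right
Counts: {'right': 15, 'down': 15, 'up': 4, 'left': 4}
Most common: down and right (tied at 15 times each)

Solution:

┌───────┬───┬───────────┐
│A → → ↓│↱ ↓│      ↱ → ↓│
│ ╷ ┌─╴ ╵ ╷ │ ╶─┬─╴ ┌─╴ │
│ │ │  ↳ ↑│↓│   │↱ ↑│↓ ↲│
│ │ ├───┬─┘ └───┘ ┌─┘ ┌─┤
│ │ │   │  ↳ → → ↑│↓ ↲│ │
│ │ │ ╷ └─┬───────┤ ┌─┘ │
│ │ │ │   │       │↓│↱ ↓│
├─┘ │ ├─┐ └───┐ ╶─┘ ╵ ╷ │
│   │ │ │     │    ↳ ↑│↓│
│ ╷ │ ╵ └───┐ └─┬───┬─┘ │
│ │ │       │   │   │↓ ↲│
│ └─┘ ┌─────┴─╴ │ ╷ │ ╶─┤
│     │         │ │ │↳ ↓│
├─────┤ ╶─────┬─┘ │ └─┐ │
│     │       │   │   │↓│
│ ┌─┐ └─────┐ ╵ ┌─┴─╴ │ │
│ │ │       │   │     │↓│
│ │ └───┐ ╶─┼─┬─┘ ┌─┬─┘ │
│ │     │   │ │   │ │↓ ↲│
│ ╵ ┌─┐ └─┐ │ ╵ ┌─┘ │ ┌─┤
│   │ │   │ │   │   │↓│ │
├───┘ └─╴ │ └───┘ ╶─┘ ╵ │
│         │          ↳ B│
└─────────┴─────────────┘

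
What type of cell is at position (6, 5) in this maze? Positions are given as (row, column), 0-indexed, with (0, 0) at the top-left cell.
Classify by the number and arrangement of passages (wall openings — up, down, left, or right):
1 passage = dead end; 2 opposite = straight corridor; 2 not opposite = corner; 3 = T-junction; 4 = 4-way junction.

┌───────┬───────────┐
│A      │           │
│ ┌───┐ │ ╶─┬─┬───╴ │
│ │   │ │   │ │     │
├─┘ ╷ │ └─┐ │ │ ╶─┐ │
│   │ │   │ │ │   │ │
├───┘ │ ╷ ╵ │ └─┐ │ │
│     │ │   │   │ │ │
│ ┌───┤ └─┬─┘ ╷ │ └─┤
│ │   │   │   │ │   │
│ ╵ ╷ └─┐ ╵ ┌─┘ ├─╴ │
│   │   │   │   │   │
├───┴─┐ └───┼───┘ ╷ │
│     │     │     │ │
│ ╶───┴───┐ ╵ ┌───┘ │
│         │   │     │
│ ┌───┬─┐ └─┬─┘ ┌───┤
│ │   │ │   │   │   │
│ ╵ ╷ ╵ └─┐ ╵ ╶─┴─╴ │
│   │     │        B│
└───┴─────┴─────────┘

Checking cell at (6, 5):
Number of passages: 2
Cell type: corner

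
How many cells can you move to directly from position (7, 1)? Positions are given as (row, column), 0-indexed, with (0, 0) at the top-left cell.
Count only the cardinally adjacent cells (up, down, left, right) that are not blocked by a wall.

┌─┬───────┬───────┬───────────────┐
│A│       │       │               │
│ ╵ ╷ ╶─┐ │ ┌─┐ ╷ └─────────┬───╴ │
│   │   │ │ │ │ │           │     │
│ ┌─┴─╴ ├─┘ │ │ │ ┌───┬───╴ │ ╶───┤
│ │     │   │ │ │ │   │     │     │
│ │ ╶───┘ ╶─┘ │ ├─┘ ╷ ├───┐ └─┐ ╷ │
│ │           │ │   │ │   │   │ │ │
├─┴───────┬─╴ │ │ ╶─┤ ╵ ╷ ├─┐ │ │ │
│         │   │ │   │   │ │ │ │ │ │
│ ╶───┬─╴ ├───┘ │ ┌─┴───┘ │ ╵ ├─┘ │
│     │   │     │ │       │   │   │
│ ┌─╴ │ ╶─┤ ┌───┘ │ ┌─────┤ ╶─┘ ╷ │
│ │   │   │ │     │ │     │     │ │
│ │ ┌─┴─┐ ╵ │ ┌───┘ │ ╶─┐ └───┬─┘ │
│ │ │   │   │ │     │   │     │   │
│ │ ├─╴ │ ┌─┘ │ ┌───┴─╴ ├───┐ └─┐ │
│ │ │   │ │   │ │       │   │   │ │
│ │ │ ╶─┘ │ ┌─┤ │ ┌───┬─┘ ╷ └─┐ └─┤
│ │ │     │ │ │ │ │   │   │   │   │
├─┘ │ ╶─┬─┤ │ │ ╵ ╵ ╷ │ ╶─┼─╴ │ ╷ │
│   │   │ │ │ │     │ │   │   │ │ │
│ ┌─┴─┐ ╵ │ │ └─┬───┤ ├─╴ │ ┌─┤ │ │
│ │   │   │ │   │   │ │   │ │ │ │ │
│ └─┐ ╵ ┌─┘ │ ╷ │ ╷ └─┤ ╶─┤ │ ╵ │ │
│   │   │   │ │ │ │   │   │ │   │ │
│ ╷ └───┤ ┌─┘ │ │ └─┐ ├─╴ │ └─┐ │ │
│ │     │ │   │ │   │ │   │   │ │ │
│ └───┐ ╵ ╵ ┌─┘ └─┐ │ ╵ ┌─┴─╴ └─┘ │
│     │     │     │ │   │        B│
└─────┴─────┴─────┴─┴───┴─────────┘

Checking passable neighbors of (7, 1):
Neighbors: (6, 1), (8, 1)
Count: 2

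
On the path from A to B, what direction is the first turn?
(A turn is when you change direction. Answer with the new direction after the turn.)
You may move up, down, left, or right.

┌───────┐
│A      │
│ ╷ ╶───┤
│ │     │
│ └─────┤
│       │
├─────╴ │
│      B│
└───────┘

Directions: down, down, right, right, right, down
First turn direction: right

Solution:

┌───────┐
│A      │
│ ╷ ╶───┤
│↓│     │
│ └─────┤
│↳ → → ↓│
├─────╴ │
│      B│
└───────┘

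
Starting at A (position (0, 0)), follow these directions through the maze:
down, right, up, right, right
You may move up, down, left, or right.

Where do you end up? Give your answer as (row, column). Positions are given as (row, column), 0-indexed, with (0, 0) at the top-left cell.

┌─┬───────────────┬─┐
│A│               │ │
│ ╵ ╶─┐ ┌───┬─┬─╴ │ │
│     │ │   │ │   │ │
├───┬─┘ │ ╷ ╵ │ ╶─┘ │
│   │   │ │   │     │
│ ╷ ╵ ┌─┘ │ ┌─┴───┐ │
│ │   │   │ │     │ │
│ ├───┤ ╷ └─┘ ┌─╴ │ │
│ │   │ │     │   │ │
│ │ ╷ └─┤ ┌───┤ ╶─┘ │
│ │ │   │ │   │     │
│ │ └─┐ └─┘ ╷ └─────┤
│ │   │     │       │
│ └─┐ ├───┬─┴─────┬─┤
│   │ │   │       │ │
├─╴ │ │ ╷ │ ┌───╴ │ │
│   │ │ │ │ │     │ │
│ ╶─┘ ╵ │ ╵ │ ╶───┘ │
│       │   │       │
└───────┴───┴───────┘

Following directions step by step:
Start: (0, 0)
  down: (0, 0) → (1, 0)
  right: (1, 0) → (1, 1)
  up: (1, 1) → (0, 1)
  right: (0, 1) → (0, 2)
  right: (0, 2) → (0, 3)
Final position: (0, 3)

Path taken:

┌─┬───────────────┬─┐
│A│↱ → B          │ │
│ ╵ ╶─┐ ┌───┬─┬─╴ │ │
│↳ ↑  │ │   │ │   │ │
├───┬─┘ │ ╷ ╵ │ ╶─┘ │
│   │   │ │   │     │
│ ╷ ╵ ┌─┘ │ ┌─┴───┐ │
│ │   │   │ │     │ │
│ ├───┤ ╷ └─┘ ┌─╴ │ │
│ │   │ │     │   │ │
│ │ ╷ └─┤ ┌───┤ ╶─┘ │
│ │ │   │ │   │     │
│ │ └─┐ └─┘ ╷ └─────┤
│ │   │     │       │
│ └─┐ ├───┬─┴─────┬─┤
│   │ │   │       │ │
├─╴ │ │ ╷ │ ┌───╴ │ │
│   │ │ │ │ │     │ │
│ ╶─┘ ╵ │ ╵ │ ╶───┘ │
│       │   │       │
└───────┴───┴───────┘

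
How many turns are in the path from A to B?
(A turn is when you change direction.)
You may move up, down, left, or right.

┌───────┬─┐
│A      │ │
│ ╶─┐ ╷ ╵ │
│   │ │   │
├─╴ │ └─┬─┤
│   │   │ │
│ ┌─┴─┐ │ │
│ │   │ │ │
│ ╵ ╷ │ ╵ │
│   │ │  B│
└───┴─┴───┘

Directions: right, right, down, down, right, down, down, right
Number of turns: 4

Solution:

┌───────┬─┐
│A → ↓  │ │
│ ╶─┐ ╷ ╵ │
│   │↓│   │
├─╴ │ └─┬─┤
│   │↳ ↓│ │
│ ┌─┴─┐ │ │
│ │   │↓│ │
│ ╵ ╷ │ ╵ │
│   │ │↳ B│
└───┴─┴───┘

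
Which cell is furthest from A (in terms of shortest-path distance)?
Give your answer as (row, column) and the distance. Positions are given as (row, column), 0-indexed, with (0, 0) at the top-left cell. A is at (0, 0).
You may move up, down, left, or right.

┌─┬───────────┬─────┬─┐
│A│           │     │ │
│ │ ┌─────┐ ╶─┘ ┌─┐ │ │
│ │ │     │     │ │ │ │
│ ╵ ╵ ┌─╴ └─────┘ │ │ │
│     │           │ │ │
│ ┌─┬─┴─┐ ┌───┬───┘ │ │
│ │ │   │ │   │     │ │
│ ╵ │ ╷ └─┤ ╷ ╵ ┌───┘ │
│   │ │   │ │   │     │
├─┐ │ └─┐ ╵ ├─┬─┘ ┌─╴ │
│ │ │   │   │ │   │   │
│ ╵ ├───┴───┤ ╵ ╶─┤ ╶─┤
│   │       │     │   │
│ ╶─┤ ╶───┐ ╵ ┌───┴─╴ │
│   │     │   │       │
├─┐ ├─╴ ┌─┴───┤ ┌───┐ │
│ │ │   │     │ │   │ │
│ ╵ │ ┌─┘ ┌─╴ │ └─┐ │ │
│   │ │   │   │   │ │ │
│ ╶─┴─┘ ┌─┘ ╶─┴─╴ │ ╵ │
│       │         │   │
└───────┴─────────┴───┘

Computing BFS distances from A to all cells:
Furthest cell: (9, 2)
Distance: 57 steps

Path from A to the furthest cell:

┌─┬───────────┬─────┬─┐
│A│           │     │ │
│ │ ┌─────┐ ╶─┘ ┌─┐ │ │
│↓│ │     │     │ │ │ │
│ ╵ ╵ ┌─╴ └─────┘ │ │ │
│↓    │           │ │ │
│ ┌─┬─┴─┐ ┌───┬───┘ │ │
│↓│ │   │ │   │     │ │
│ ╵ │ ╷ └─┤ ╷ ╵ ┌───┘ │
│↳ ↓│ │   │ │   │↓ ← ↰│
├─┐ │ └─┐ ╵ ├─┬─┘ ┌─╴ │
│ │↓│   │   │ │↓ ↲│↱ ↑│
│ ╵ ├───┴───┤ ╵ ╶─┤ ╶─┤
│↓ ↲│↓ ← ← ↰│↓ ↲  │↑ ↰│
│ ╶─┤ ╶───┐ ╵ ┌───┴─╴ │
│↳ ↓│↳ ↓  │↑ ↲│↱ → → ↑│
├─┐ ├─╴ ┌─┴───┤ ┌───┐ │
│ │↓│↓ ↲│↱ → ↓│↑│   │ │
│ ╵ │ ┌─┘ ┌─╴ │ └─┐ │ │
│↓ ↲│B│↱ ↑│↓ ↲│↑ ↰│ │ │
│ ╶─┴─┘ ┌─┘ ╶─┴─╴ │ ╵ │
│↳ → → ↑│  ↳ → → ↑│   │
└───────┴─────────┴───┘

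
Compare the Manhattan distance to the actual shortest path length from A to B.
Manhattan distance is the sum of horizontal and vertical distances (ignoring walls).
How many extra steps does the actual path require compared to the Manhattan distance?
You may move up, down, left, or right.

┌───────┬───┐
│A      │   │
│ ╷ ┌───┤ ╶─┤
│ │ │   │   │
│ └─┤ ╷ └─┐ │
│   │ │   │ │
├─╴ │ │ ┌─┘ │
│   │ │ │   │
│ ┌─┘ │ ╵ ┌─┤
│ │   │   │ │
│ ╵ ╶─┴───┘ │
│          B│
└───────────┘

Manhattan distance: |5 - 0| + |5 - 0| = 10
Actual path length: 12
Extra steps: 12 - 10 = 2

Solution:

┌───────┬───┐
│A      │   │
│ ╷ ┌───┤ ╶─┤
│↓│ │   │   │
│ └─┤ ╷ └─┐ │
│↳ ↓│ │   │ │
├─╴ │ │ ┌─┘ │
│↓ ↲│ │ │   │
│ ┌─┘ │ ╵ ┌─┤
│↓│   │   │ │
│ ╵ ╶─┴───┘ │
│↳ → → → → B│
└───────────┘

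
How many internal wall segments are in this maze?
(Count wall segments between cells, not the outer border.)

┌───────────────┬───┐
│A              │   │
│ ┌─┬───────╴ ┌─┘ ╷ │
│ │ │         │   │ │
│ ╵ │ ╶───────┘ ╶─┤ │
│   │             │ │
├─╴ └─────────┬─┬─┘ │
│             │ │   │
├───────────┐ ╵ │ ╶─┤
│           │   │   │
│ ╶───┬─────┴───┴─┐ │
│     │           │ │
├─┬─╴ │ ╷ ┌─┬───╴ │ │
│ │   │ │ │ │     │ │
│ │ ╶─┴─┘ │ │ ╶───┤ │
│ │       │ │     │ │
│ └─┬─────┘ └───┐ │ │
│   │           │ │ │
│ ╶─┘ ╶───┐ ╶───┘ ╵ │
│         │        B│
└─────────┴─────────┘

Counting internal wall segments:
Total internal walls: 81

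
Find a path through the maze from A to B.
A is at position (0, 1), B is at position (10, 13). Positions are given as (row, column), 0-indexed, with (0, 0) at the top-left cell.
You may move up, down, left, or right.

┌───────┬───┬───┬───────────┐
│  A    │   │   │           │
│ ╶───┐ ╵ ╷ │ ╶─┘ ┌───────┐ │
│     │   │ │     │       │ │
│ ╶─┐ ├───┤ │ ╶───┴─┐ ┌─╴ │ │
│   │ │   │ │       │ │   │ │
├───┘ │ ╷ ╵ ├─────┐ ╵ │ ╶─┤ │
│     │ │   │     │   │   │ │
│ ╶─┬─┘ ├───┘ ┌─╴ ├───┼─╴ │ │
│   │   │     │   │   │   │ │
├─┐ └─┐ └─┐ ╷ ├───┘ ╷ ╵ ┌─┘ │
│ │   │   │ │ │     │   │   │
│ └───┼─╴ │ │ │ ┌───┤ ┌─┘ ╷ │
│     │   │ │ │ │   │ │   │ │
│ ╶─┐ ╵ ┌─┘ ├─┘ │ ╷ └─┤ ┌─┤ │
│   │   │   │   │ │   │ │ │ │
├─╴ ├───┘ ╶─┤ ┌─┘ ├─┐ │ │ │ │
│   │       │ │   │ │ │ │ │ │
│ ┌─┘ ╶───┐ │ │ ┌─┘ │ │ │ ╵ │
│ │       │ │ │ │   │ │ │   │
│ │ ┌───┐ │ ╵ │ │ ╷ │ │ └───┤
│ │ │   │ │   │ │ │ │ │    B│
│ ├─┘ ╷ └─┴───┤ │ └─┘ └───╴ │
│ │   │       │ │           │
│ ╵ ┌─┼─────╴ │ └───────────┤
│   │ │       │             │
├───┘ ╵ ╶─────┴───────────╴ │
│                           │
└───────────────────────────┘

Finding the shortest path from (0, 1) to (10, 13):
Path length: 80 steps
Directions: right → right → down → right → up → right → down → down → down → left → up → left → down → down → down → right → down → left → down → left → up → left → left → down → right → down → left → down → down → down → down → right → up → right → up → right → down → right → right → right → down → left → left → left → down → right → right → right → right → right → right → right → right → right → right → up → left → left → left → left → left → left → up → up → up → up → right → up → up → right → down → right → down → down → down → down → right → right → right → up

Solution:

┌───────┬───┬───┬───────────┐
│  A → ↓│↱ ↓│   │           │
│ ╶───┐ ╵ ╷ │ ╶─┘ ┌───────┐ │
│     │↳ ↑│↓│     │       │ │
│ ╶─┐ ├───┤ │ ╶───┴─┐ ┌─╴ │ │
│   │ │↓ ↰│↓│       │ │   │ │
├───┘ │ ╷ ╵ ├─────┐ ╵ │ ╶─┤ │
│     │↓│↑ ↲│     │   │   │ │
│ ╶─┬─┘ ├───┘ ┌─╴ ├───┼─╴ │ │
│   │  ↓│     │   │   │   │ │
├─┐ └─┐ └─┐ ╷ ├───┘ ╷ ╵ ┌─┘ │
│ │   │↳ ↓│ │ │     │   │   │
│ └───┼─╴ │ │ │ ┌───┤ ┌─┘ ╷ │
│↓ ← ↰│↓ ↲│ │ │ │↱ ↓│ │   │ │
│ ╶─┐ ╵ ┌─┘ ├─┘ │ ╷ └─┤ ┌─┤ │
│↳ ↓│↑ ↲│   │   │↑│↳ ↓│ │ │ │
├─╴ ├───┘ ╶─┤ ┌─┘ ├─┐ │ │ │ │
│↓ ↲│       │ │↱ ↑│ │↓│ │ │ │
│ ┌─┘ ╶───┐ │ │ ┌─┘ │ │ │ ╵ │
│↓│       │ │ │↑│   │↓│ │   │
│ │ ┌───┐ │ ╵ │ │ ╷ │ │ └───┤
│↓│ │↱ ↓│ │   │↑│ │ │↓│    B│
│ ├─┘ ╷ └─┴───┤ │ └─┘ └───╴ │
│↓│↱ ↑│↳ → → ↓│↑│    ↳ → → ↑│
│ ╵ ┌─┼─────╴ │ └───────────┤
│↳ ↑│ │↓ ← ← ↲│↑ ← ← ← ← ← ↰│
├───┘ ╵ ╶─────┴───────────╴ │
│      ↳ → → → → → → → → → ↑│
└───────────────────────────┘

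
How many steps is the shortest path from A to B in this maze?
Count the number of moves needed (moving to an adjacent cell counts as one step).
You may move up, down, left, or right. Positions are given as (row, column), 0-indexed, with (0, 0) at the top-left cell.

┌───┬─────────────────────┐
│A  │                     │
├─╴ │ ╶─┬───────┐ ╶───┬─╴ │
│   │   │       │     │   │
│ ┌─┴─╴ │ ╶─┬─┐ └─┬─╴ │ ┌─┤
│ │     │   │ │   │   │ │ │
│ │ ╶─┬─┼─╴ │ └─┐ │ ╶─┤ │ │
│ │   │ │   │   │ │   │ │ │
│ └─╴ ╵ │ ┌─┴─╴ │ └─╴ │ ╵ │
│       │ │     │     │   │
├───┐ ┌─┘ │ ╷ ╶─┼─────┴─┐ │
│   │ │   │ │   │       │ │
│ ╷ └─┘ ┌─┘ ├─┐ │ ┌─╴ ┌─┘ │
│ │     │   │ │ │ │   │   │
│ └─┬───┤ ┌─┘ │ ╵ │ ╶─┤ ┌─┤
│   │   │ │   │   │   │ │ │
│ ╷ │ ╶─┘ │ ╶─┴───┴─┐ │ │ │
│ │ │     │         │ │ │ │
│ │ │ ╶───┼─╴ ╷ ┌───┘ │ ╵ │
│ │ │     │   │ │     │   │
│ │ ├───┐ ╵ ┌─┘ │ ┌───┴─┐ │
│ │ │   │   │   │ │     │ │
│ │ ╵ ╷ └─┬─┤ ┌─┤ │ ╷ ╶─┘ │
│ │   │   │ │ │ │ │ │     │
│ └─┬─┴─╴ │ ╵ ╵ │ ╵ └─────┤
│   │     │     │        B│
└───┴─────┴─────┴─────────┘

Using BFS to find shortest path:
Start: (0, 0), End: (12, 12)
Path found:
(0,0) → (0,1) → (1,1) → (1,0) → (2,0) → (3,0) → (4,0) → (4,1) → (4,2) → (3,2) → (3,1) → (2,1) → (2,2) → (2,3) → (1,3) → (1,2) → (0,2) → (0,3) → (0,4) → (0,5) → (0,6) → (0,7) → (0,8) → (0,9) → (0,10) → (0,11) → (0,12) → (1,12) → (1,11) → (2,11) → (3,11) → (4,11) → (4,12) → (5,12) → (6,12) → (6,11) → (7,11) → (8,11) → (9,11) → (9,12) → (10,12) → (11,12) → (11,11) → (11,10) → (10,10) → (10,9) → (11,9) → (12,9) → (12,10) → (12,11) → (12,12)
Number of steps: 50

Solution:

┌───┬─────────────────────┐
│A ↓│↱ → → → → → → → → → ↓│
├─╴ │ ╶─┬───────┐ ╶───┬─╴ │
│↓ ↲│↑ ↰│       │     │↓ ↲│
│ ┌─┴─╴ │ ╶─┬─┐ └─┬─╴ │ ┌─┤
│↓│↱ → ↑│   │ │   │   │↓│ │
│ │ ╶─┬─┼─╴ │ └─┐ │ ╶─┤ │ │
│↓│↑ ↰│ │   │   │ │   │↓│ │
│ └─╴ ╵ │ ┌─┴─╴ │ └─╴ │ ╵ │
│↳ → ↑  │ │     │     │↳ ↓│
├───┐ ┌─┘ │ ╷ ╶─┼─────┴─┐ │
│   │ │   │ │   │       │↓│
│ ╷ └─┘ ┌─┘ ├─┐ │ ┌─╴ ┌─┘ │
│ │     │   │ │ │ │   │↓ ↲│
│ └─┬───┤ ┌─┘ │ ╵ │ ╶─┤ ┌─┤
│   │   │ │   │   │   │↓│ │
│ ╷ │ ╶─┘ │ ╶─┴───┴─┐ │ │ │
│ │ │     │         │ │↓│ │
│ │ │ ╶───┼─╴ ╷ ┌───┘ │ ╵ │
│ │ │     │   │ │     │↳ ↓│
│ │ ├───┐ ╵ ┌─┘ │ ┌───┴─┐ │
│ │ │   │   │   │ │↓ ↰  │↓│
│ │ ╵ ╷ └─┬─┤ ┌─┤ │ ╷ ╶─┘ │
│ │   │   │ │ │ │ │↓│↑ ← ↲│
│ └─┬─┴─╴ │ ╵ ╵ │ ╵ └─────┤
│   │     │     │  ↳ → → B│
└───┴─────┴─────┴─────────┘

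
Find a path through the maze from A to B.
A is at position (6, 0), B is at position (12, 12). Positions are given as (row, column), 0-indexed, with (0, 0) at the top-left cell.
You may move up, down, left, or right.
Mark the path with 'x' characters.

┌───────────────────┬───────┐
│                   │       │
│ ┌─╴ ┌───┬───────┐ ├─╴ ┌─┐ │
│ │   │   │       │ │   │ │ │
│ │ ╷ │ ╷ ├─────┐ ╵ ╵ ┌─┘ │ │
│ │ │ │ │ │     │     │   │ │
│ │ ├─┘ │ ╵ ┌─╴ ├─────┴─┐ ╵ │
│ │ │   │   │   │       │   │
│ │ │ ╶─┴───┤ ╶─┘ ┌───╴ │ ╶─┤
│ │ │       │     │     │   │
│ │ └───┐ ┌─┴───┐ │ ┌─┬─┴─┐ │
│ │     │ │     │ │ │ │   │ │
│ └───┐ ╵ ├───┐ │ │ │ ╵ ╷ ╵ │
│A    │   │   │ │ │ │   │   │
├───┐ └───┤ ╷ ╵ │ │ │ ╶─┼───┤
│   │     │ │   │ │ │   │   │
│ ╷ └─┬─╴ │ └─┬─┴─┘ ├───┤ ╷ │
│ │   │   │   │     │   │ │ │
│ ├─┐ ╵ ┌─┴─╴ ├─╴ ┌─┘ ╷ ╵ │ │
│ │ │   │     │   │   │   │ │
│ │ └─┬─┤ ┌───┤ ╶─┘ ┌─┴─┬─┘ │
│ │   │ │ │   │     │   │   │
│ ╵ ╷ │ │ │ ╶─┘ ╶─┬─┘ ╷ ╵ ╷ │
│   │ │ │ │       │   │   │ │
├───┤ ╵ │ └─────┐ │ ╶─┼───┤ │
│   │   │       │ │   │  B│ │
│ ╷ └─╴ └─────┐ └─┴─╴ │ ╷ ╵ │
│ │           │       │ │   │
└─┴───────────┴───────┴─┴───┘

Finding the shortest path from (6, 0) to (12, 12):
Path length: 72 steps
Directions: up → up → up → up → up → up → right → right → down → left → down → down → down → down → right → right → down → right → up → up → left → left → up → right → up → up → right → down → down → right → up → right → right → down → left → down → right → right → up → right → right → right → down → left → left → down → down → down → down → left → down → left → down → right → right → up → right → up → right → down → right → up → up → right → down → down → down → down → down → down → left → up

Solution:

┌───────────────────┬───────┐
│x x x              │       │
│ ┌─╴ ┌───┬───────┐ ├─╴ ┌─┐ │
│x│x x│x x│       │ │   │ │ │
│ │ ╷ │ ╷ ├─────┐ ╵ ╵ ┌─┘ │ │
│x│x│ │x│x│x x x│     │   │ │
│ │ ├─┘ │ ╵ ┌─╴ ├─────┴─┐ ╵ │
│x│x│x x│x x│x x│x x x x│   │
│ │ │ ╶─┴───┤ ╶─┘ ┌───╴ │ ╶─┤
│x│x│x x x  │x x x│x x x│   │
│ │ └───┐ ┌─┴───┐ │ ┌─┬─┴─┐ │
│x│x x x│x│     │ │x│ │   │ │
│ └───┐ ╵ ├───┐ │ │ │ ╵ ╷ ╵ │
│A    │x x│   │ │ │x│   │   │
├───┐ └───┤ ╷ ╵ │ │ │ ╶─┼───┤
│   │     │ │   │ │x│   │x x│
│ ╷ └─┬─╴ │ └─┬─┴─┘ ├───┤ ╷ │
│ │   │   │   │  x x│x x│x│x│
│ ├─┐ ╵ ┌─┴─╴ ├─╴ ┌─┘ ╷ ╵ │ │
│ │ │   │     │x x│x x│x x│x│
│ │ └─┬─┤ ┌───┤ ╶─┘ ┌─┴─┬─┘ │
│ │   │ │ │   │x x x│   │  x│
│ ╵ ╷ │ │ │ ╶─┘ ╶─┬─┘ ╷ ╵ ╷ │
│   │ │ │ │       │   │   │x│
├───┤ ╵ │ └─────┐ │ ╶─┼───┤ │
│   │   │       │ │   │  B│x│
│ ╷ └─╴ └─────┐ └─┴─╴ │ ╷ ╵ │
│ │           │       │ │x x│
└─┴───────────┴───────┴─┴───┘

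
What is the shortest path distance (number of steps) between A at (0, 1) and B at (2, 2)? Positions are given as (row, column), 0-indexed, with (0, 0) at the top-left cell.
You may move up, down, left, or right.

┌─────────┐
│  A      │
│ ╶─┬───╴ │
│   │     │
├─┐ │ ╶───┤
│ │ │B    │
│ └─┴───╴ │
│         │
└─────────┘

Finding path from (0, 1) to (2, 2):
Path: (0,1) → (0,2) → (0,3) → (0,4) → (1,4) → (1,3) → (1,2) → (2,2)
Distance: 7 steps

Solution:

┌─────────┐
│  A → → ↓│
│ ╶─┬───╴ │
│   │↓ ← ↲│
├─┐ │ ╶───┤
│ │ │B    │
│ └─┴───╴ │
│         │
└─────────┘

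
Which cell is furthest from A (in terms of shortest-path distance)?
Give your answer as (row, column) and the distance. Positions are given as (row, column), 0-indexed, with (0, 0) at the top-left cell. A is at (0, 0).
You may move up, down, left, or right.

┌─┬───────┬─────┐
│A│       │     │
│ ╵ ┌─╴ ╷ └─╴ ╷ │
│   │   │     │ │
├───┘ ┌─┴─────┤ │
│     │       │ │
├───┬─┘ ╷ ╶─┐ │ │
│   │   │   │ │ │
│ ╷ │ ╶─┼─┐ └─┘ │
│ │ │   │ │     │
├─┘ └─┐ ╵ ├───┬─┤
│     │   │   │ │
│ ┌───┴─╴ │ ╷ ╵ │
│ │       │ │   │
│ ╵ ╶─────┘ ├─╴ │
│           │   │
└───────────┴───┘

Computing BFS distances from A to all cells:
Furthest cell: (7, 6)
Distance: 43 steps

Path from A to the furthest cell:

┌─┬───────┬─────┐
│A│↱ → → ↓│  ↱ ↓│
│ ╵ ┌─╴ ╷ └─╴ ╷ │
│↳ ↑│   │↳ → ↑│↓│
├───┘ ┌─┴─────┤ │
│     │↓ ↰    │↓│
├───┬─┘ ╷ ╶─┐ │ │
│   │↓ ↲│↑ ↰│ │↓│
│ ╷ │ ╶─┼─┐ └─┘ │
│ │ │↳ ↓│ │↑ ← ↲│
├─┘ └─┐ ╵ ├───┬─┤
│     │↳ ↓│↱ ↓│ │
│ ┌───┴─╴ │ ╷ ╵ │
│ │↓ ← ← ↲│↑│↳ ↓│
│ ╵ ╶─────┘ ├─╴ │
│  ↳ → → → ↑│B ↲│
└───────────┴───┘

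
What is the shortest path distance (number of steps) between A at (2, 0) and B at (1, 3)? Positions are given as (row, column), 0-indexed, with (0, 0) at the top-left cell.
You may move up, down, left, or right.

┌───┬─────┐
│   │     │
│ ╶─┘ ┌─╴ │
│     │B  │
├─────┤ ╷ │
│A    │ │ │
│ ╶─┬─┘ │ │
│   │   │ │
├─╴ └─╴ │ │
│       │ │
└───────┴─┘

Finding path from (2, 0) to (1, 3):
Path: (2,0) → (3,0) → (3,1) → (4,1) → (4,2) → (4,3) → (3,3) → (2,3) → (1,3)
Distance: 8 steps

Solution:

┌───┬─────┐
│   │     │
│ ╶─┘ ┌─╴ │
│     │B  │
├─────┤ ╷ │
│A    │↑│ │
│ ╶─┬─┘ │ │
│↳ ↓│  ↑│ │
├─╴ └─╴ │ │
│  ↳ → ↑│ │
└───────┴─┘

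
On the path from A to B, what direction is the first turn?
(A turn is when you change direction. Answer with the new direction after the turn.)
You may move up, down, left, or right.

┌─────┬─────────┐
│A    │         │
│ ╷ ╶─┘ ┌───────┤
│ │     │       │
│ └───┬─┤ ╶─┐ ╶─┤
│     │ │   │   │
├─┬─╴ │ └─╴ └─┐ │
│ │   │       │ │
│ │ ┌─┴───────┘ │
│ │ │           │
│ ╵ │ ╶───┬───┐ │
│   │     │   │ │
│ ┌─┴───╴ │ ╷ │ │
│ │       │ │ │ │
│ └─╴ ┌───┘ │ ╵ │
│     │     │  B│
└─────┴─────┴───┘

Directions: down, down, right, right, down, left, down, down, left, down, down, right, right, up, right, right, up, left, left, up, right, right, right, right, right, down, down, down
First turn direction: right

Solution:

┌─────┬─────────┐
│A    │         │
│ ╷ ╶─┘ ┌───────┤
│↓│     │       │
│ └───┬─┤ ╶─┐ ╶─┤
│↳ → ↓│ │   │   │
├─┬─╴ │ └─╴ └─┐ │
│ │↓ ↲│       │ │
│ │ ┌─┴───────┘ │
│ │↓│↱ → → → → ↓│
│ ╵ │ ╶───┬───┐ │
│↓ ↲│↑ ← ↰│   │↓│
│ ┌─┴───╴ │ ╷ │ │
│↓│  ↱ → ↑│ │ │↓│
│ └─╴ ┌───┘ │ ╵ │
│↳ → ↑│     │  B│
└─────┴─────┴───┘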